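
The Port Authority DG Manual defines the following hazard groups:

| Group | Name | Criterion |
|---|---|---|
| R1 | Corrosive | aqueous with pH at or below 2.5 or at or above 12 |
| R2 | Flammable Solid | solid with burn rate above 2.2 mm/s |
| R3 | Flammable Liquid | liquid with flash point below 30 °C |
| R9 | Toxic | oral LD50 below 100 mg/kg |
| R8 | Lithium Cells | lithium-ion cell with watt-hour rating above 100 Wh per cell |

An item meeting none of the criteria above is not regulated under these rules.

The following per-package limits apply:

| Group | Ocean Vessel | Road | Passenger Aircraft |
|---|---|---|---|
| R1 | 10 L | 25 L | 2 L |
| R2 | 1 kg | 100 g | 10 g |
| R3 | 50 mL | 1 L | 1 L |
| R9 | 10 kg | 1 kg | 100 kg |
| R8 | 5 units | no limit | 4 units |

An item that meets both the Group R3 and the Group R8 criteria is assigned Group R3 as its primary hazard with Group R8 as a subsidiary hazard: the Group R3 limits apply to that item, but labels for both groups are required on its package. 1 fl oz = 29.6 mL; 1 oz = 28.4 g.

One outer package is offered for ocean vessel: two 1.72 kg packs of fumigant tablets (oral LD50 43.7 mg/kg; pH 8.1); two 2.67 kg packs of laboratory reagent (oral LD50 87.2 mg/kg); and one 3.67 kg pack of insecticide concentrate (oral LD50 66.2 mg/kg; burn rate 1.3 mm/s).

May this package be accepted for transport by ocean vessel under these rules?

The fumigant tablets have oral LD50 43.7 mg/kg, which is < 100 mg/kg, so they are Group R9 (Toxic).
Oral LD50 87.2 mg/kg meets the Group R9 criterion (Toxic), so the laboratory reagent is Group R9.
Oral LD50 66.2 mg/kg meets the Group R9 criterion (Toxic), so the insecticide concentrate is Group R9.
Group R9 net quantity: (two 1.72 kg packs = 3.44 kg) + (two 2.67 kg packs = 5.34 kg) + 3.67 kg = 12.45 kg.
12.45 kg exceeds the ocean vessel limit of 10 kg for Group R9.

No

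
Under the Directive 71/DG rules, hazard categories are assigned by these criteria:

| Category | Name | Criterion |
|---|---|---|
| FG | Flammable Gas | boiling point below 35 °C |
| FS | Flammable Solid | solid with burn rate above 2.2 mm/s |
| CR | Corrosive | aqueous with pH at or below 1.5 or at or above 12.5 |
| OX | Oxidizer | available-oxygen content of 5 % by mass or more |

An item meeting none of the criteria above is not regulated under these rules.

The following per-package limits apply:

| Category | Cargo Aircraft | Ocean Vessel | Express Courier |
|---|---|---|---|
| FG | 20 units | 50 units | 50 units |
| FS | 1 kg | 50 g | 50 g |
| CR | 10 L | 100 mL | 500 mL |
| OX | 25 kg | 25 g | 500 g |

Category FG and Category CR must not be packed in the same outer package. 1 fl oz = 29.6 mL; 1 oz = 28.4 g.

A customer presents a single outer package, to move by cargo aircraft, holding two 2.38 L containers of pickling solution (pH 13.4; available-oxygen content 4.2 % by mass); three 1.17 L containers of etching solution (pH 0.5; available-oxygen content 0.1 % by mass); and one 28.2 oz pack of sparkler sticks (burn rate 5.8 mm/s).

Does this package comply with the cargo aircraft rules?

With pH 13.4 (≥ 12.5), the pickling solution falls in Category CR.
pH 0.5 meets the Category CR criterion (Corrosive), so the etching solution is Category CR.
Burn rate 5.8 mm/s meets the Category FS criterion (Flammable Solid), so the sparkler sticks are Category FS.
Total Category CR: (two 2.38 L containers = 4.76 L) + (three 1.17 L containers = 3.51 L) = 8.27 L.
8.27 L ≤ 10 L (cargo aircraft limit, Category CR) — within limit.
Category FS quantity: one 28.2 oz pack = 800.88 g.
That is within the Category FS cargo aircraft limit of 1 kg.
The segregation rule (Category FG with Category CR) does not apply to Category CR with Category FS.
Every hazard category is within its cargo aircraft limit and no segregation rule is violated.

Yes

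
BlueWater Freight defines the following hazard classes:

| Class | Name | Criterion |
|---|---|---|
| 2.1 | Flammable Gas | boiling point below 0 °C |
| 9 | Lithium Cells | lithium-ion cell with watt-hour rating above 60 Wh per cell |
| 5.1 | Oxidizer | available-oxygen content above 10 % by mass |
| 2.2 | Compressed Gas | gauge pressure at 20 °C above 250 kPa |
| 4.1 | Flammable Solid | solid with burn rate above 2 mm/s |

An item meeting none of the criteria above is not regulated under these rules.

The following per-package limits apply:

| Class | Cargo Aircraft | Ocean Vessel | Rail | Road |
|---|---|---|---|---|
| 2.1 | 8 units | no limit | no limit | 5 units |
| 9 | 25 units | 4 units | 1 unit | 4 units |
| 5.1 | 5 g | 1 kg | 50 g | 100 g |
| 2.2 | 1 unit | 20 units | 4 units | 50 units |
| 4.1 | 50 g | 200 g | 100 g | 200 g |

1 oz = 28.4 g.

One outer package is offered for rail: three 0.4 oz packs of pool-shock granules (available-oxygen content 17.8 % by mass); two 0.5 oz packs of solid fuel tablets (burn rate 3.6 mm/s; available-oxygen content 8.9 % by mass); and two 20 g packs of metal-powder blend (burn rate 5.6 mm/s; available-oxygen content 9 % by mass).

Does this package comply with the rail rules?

Yes

Available-oxygen content 17.8 % by mass meets the Class 5.1 criterion (Oxidizer), so the pool-shock granules are Class 5.1.
Burn rate 3.6 mm/s meets the Class 4.1 criterion (Flammable Solid), so the solid fuel tablets are Class 4.1.
Burn rate 5.6 mm/s meets the Class 4.1 criterion (Flammable Solid), so the metal-powder blend is Class 4.1.
Class 4.1 net quantity: (two 0.5 oz packs = 28.4 g) + (two 20 g packs = 40 g) = 68.4 g.
68.4 g is within the rail limit of 100 g for Class 4.1.
Class 5.1 quantity: three 0.4 oz packs = 34.08 g.
34.08 g is within the rail limit of 50 g for Class 5.1.
Every hazard class is within its rail limit and no segregation rule is violated.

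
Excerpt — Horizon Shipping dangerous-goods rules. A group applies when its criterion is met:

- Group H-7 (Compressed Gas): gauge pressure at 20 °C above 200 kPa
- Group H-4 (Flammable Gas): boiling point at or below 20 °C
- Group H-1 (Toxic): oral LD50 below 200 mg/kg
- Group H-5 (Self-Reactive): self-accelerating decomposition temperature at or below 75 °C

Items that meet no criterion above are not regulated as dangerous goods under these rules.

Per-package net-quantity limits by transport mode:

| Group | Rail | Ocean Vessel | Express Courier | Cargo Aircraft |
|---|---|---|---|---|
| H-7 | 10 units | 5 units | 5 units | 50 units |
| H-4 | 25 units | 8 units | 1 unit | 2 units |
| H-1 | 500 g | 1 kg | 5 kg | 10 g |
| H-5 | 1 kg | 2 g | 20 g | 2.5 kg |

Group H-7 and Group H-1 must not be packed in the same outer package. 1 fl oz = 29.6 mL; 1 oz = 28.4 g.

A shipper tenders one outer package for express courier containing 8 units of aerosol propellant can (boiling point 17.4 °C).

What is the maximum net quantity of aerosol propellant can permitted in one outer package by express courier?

With boiling point 17.4 °C (≤ 20 °C), the aerosol propellant can falls in Group H-4.
The express courier limit for Group H-4 is 1 unit.

1 unit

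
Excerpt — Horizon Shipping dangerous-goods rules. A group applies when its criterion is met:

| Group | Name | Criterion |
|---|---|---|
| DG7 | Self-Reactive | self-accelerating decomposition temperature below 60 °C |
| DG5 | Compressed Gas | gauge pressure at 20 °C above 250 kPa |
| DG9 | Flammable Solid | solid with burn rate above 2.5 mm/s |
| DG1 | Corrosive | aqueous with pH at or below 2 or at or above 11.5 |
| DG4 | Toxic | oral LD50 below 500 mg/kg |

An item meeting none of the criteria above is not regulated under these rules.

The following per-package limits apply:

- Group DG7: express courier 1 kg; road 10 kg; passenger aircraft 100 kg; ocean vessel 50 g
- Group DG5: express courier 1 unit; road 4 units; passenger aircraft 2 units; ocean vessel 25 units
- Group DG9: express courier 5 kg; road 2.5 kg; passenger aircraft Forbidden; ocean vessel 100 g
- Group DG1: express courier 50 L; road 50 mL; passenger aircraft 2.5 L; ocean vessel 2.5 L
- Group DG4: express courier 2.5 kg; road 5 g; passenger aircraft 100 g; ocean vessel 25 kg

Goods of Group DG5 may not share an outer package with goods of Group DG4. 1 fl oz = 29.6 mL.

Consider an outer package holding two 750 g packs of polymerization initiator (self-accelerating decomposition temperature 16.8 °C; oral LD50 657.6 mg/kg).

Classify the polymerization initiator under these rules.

Group DG7

The polymerization initiator has self-accelerating decomposition temperature 16.8 °C, which is < 60 °C, so it is Group DG7 (Self-Reactive).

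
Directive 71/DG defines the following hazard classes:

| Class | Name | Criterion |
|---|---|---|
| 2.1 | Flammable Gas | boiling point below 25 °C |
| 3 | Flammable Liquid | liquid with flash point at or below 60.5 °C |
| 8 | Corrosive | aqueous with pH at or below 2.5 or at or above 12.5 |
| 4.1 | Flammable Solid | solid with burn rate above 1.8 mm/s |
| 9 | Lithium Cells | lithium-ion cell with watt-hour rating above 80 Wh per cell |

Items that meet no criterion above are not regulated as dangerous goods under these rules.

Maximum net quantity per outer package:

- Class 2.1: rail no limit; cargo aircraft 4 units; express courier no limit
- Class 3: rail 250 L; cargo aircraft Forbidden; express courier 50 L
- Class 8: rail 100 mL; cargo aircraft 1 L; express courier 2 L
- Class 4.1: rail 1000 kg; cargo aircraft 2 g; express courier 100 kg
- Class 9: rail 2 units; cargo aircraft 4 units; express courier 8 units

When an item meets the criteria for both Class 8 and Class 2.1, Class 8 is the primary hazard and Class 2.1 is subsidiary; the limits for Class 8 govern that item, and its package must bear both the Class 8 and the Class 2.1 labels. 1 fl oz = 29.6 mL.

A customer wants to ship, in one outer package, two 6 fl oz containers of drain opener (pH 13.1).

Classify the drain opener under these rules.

With pH 13.1 (≥ 12.5), the drain opener falls in Class 8.

Class 8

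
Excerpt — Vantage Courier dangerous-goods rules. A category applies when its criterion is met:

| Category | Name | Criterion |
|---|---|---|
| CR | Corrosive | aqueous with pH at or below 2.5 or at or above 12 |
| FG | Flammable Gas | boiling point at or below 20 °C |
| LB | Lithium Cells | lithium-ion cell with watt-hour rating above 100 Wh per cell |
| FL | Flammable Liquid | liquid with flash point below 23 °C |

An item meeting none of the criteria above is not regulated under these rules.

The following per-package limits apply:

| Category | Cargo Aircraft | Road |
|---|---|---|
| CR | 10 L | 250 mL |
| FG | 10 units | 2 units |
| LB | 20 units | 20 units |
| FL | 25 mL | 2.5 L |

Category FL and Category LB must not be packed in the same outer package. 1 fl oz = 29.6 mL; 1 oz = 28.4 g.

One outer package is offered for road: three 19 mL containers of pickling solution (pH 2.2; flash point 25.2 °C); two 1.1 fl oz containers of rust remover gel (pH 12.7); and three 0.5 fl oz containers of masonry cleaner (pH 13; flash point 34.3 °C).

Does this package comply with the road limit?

Yes

The pickling solution has pH 2.2, which is ≤ 2.5, so it is Category CR (Corrosive).
With pH 12.7 (≥ 12), the rust remover gel falls in Category CR.
The masonry cleaner has pH 13, which is ≥ 12, so it is Category CR (Corrosive).
Total Category CR: (three 19 mL containers = 57 mL) + (two 1.1 fl oz containers = 65.12 mL) + (three 0.5 fl oz containers = 44.4 mL) = 166.52 mL.
166.52 mL ≤ 250 mL (road limit, Category CR) — within limit.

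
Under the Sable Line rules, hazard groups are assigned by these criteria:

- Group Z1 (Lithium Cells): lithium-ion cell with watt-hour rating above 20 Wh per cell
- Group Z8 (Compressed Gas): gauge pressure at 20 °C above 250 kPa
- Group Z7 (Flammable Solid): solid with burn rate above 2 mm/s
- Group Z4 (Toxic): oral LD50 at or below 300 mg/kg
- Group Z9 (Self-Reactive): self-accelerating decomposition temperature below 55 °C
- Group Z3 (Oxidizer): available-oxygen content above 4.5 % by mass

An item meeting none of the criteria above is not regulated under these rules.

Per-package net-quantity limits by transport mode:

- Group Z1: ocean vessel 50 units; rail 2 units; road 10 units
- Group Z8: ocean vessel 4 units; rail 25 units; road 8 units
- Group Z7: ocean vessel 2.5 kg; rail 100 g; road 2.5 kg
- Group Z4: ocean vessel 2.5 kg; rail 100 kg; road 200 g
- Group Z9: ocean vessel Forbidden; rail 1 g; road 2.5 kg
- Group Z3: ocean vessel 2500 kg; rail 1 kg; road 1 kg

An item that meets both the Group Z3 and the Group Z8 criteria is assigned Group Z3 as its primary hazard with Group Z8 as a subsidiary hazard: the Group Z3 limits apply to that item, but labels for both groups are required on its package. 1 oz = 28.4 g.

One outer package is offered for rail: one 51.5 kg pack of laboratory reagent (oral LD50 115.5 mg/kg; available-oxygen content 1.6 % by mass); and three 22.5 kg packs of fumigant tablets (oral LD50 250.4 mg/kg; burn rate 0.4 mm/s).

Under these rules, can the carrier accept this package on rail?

Laboratory reagent: oral LD50 115.5 mg/kg ≤ 300 mg/kg → Group Z4 (Toxic).
The fumigant tablets have oral LD50 250.4 mg/kg, which is ≤ 300 mg/kg, so they are Group Z4 (Toxic).
Group Z4 net quantity: 51.5 kg + (three 22.5 kg packs = 67.5 kg) = 119 kg.
119 kg exceeds the rail limit of 100 kg for Group Z4.

No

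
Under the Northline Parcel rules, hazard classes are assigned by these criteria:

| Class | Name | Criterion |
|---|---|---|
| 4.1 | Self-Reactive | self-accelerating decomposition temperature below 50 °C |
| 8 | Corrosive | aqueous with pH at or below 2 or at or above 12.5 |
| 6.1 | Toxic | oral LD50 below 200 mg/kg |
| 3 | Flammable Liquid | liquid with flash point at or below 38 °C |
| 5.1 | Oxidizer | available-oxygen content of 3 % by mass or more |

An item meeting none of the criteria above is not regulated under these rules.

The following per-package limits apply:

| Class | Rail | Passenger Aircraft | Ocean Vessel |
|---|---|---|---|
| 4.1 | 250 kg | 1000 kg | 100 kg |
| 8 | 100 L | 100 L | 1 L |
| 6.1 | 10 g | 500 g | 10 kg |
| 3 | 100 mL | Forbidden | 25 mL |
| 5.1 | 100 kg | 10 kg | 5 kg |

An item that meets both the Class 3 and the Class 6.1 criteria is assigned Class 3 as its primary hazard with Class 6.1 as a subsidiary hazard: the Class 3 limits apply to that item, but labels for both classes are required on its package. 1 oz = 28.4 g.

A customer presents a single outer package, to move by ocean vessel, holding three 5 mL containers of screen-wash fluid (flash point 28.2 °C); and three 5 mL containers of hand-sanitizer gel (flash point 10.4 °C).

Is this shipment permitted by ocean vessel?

Flash point 28.2 °C meets the Class 3 criterion (Flammable Liquid), so the screen-wash fluid is Class 3.
With flash point 10.4 °C (≤ 38 °C), the hand-sanitizer gel falls in Class 3.
Class 3 net quantity: (three 5 mL containers = 15 mL) + (three 5 mL containers = 15 mL) = 30 mL.
That exceeds the Class 3 ocean vessel limit of 25 mL.

No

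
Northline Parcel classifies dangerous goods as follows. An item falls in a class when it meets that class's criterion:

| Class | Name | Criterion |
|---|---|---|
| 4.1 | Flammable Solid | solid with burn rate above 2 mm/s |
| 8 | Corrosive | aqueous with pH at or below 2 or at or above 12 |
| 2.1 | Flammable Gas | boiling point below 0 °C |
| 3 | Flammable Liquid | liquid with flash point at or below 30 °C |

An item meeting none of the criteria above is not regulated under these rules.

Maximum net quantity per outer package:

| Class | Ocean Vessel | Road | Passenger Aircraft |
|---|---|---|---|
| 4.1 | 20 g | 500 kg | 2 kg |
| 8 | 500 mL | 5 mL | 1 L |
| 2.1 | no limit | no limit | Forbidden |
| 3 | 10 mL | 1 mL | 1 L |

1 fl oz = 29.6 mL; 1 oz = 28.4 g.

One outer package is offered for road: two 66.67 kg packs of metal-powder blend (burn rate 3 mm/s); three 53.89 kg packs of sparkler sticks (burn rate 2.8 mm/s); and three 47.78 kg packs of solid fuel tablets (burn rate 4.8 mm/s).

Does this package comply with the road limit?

With burn rate 3 mm/s (> 2 mm/s), the metal-powder blend falls in Class 4.1.
With burn rate 2.8 mm/s (> 2 mm/s), the sparkler sticks fall in Class 4.1.
Solid fuel tablets: burn rate 4.8 mm/s > 2 mm/s → Class 4.1 (Flammable Solid).
Total Class 4.1: (two 66.67 kg packs = 133.34 kg) + (three 53.89 kg packs = 161.67 kg) + (three 47.78 kg packs = 143.34 kg) = 438.35 kg.
That is within the Class 4.1 road limit of 500 kg.

Yes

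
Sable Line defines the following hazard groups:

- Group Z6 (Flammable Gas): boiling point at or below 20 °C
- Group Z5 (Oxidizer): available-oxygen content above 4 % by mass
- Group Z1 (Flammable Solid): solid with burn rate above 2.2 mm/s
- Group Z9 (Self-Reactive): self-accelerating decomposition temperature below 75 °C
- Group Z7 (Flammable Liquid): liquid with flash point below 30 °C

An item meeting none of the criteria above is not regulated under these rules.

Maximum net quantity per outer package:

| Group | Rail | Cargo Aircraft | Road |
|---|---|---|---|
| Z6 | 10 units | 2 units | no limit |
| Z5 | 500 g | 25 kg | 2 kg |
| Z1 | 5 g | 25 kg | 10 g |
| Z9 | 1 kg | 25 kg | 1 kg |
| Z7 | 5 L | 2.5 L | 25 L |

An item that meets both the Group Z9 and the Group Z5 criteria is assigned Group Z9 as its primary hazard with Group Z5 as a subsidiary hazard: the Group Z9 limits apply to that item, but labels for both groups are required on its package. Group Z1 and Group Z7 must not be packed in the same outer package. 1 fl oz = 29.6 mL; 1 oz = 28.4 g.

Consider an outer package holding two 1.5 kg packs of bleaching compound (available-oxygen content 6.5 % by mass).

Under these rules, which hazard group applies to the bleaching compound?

The bleaching compound has available-oxygen content 6.5 % by mass, which is > 4 % by mass, so it is Group Z5 (Oxidizer).

Group Z5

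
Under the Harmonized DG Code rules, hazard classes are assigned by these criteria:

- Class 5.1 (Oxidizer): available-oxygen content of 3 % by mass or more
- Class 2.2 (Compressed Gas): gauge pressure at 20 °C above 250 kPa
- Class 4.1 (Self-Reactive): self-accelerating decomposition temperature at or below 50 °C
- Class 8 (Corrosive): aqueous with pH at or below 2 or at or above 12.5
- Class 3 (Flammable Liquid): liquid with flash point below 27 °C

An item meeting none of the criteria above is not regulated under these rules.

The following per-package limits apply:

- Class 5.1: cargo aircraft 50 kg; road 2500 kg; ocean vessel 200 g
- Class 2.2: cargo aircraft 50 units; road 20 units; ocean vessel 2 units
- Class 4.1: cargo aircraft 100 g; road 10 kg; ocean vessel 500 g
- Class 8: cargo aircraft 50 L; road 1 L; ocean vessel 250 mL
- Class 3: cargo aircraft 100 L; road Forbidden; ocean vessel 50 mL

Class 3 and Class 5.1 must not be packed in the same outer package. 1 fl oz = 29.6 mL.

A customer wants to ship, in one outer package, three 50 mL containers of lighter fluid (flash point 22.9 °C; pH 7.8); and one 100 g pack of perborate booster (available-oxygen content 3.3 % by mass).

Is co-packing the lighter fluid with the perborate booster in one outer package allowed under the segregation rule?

With flash point 22.9 °C (< 27 °C), the lighter fluid falls in Class 3.
With available-oxygen content 3.3 % by mass (≥ 3 % by mass), the perborate booster falls in Class 5.1.
Class 3 and Class 5.1 may not share an outer package.

No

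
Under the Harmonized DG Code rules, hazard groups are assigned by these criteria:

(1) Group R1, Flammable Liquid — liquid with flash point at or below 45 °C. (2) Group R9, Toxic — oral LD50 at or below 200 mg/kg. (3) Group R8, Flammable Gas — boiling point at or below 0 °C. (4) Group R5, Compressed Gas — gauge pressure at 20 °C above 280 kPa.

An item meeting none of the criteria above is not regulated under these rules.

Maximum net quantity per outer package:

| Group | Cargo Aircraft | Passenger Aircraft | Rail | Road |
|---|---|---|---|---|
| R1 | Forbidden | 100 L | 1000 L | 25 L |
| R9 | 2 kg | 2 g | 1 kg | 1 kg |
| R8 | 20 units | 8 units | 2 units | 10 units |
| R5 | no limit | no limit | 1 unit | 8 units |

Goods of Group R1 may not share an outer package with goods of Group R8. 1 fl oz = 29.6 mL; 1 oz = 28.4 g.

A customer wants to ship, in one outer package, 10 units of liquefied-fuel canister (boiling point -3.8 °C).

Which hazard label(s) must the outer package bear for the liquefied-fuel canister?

Group R8

With boiling point -3.8 °C (≤ 0 °C), the liquefied-fuel canister falls in Group R8.
Only the Group R8 label is required.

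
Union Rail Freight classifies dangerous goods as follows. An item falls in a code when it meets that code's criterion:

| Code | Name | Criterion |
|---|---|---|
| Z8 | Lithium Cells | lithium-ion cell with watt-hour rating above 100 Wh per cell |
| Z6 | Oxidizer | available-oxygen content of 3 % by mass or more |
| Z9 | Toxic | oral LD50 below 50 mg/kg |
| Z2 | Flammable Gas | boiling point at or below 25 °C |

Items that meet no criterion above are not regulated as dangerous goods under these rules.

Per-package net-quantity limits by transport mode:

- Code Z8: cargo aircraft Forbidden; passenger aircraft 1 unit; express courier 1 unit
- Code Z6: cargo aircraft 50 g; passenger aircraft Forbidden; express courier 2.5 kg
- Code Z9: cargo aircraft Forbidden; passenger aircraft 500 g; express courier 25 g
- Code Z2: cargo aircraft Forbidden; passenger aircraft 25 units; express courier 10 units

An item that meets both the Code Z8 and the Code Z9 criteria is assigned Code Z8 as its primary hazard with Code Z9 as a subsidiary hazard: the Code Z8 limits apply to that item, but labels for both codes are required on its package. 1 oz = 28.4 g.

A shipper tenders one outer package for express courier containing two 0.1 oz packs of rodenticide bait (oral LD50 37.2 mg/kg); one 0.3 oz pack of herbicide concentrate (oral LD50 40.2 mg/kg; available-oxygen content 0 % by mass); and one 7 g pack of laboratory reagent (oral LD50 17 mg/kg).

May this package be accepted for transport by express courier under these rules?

Oral LD50 37.2 mg/kg meets the Code Z9 criterion (Toxic), so the rodenticide bait is Code Z9.
The herbicide concentrate has oral LD50 40.2 mg/kg, which is < 50 mg/kg, so it is Code Z9 (Toxic).
Laboratory reagent: oral LD50 17 mg/kg < 50 mg/kg → Code Z9 (Toxic).
Total Code Z9: (two 0.1 oz packs = 5.68 g) + (one 0.3 oz pack = 8.52 g) + 7 g = 21.2 g.
That is within the Code Z9 express courier limit of 25 g.

Yes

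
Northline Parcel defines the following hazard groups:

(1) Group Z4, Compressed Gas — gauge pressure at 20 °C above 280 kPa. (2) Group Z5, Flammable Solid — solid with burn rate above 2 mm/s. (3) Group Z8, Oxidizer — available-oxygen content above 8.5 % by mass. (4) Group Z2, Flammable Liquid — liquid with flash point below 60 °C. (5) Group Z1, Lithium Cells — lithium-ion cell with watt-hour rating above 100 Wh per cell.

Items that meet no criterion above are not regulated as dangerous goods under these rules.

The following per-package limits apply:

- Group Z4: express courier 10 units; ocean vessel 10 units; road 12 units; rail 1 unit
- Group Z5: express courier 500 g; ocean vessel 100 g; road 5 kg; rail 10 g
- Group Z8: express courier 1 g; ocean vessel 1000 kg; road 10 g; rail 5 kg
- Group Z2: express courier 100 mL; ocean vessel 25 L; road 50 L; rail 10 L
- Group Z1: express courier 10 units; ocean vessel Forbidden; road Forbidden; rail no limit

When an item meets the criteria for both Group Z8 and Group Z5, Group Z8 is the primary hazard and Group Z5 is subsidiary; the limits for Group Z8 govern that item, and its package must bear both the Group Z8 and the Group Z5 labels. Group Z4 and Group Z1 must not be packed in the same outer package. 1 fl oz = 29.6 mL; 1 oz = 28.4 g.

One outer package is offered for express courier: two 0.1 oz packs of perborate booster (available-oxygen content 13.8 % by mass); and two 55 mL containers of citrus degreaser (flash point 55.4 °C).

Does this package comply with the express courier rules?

No

The perborate booster has available-oxygen content 13.8 % by mass, which is > 8.5 % by mass, so it is Group Z8 (Oxidizer).
Flash point 55.4 °C meets the Group Z2 criterion (Flammable Liquid), so the citrus degreaser is Group Z2.
Group Z2 quantity: two 55 mL containers = 110 mL.
110 mL > 100 mL (express courier limit, Group Z2) — over the limit.
Group Z8 quantity: two 0.1 oz packs = 5.68 g.
5.68 g > 1 g (express courier limit, Group Z8) — over the limit.
The segregation rule (Group Z4 with Group Z1) does not apply to Group Z2 with Group Z8.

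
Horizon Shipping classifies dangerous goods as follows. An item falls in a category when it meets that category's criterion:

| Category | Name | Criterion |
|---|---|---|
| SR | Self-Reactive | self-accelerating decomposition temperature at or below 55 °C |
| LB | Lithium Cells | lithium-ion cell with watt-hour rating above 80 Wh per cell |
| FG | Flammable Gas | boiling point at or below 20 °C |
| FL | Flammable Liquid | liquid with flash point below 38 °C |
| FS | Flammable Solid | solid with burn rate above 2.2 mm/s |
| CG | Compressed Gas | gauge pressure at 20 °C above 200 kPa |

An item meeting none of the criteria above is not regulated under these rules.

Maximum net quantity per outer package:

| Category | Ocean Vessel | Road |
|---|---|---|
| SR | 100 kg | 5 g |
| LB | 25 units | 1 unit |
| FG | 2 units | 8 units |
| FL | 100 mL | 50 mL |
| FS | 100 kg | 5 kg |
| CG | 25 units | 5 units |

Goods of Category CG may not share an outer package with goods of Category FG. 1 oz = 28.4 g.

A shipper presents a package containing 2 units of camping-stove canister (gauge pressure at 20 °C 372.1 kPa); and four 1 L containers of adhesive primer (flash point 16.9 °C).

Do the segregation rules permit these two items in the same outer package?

Yes

With gauge pressure at 20 °C 372.1 kPa (> 200 kPa), the camping-stove canister falls in Category CG.
With flash point 16.9 °C (< 38 °C), the adhesive primer falls in Category FL.
No segregation rule bars Category CG with Category FL.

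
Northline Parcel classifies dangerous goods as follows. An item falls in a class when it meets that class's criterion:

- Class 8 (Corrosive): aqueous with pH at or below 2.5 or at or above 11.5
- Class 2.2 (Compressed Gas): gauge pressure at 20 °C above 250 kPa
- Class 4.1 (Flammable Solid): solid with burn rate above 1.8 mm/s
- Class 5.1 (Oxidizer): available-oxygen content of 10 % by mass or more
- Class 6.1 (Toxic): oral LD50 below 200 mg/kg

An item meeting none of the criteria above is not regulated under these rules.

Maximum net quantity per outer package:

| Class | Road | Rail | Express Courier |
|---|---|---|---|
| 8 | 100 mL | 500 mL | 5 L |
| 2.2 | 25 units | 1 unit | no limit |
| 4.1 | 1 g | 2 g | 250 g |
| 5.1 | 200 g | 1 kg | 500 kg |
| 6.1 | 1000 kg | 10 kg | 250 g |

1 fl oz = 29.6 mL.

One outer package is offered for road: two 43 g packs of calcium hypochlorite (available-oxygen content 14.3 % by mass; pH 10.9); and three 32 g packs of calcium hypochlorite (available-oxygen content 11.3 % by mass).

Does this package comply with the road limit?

Yes

Available-oxygen content 14.3 % by mass meets the Class 5.1 criterion (Oxidizer), so the calcium hypochlorite is Class 5.1.
The calcium hypochlorite has available-oxygen content 11.3 % by mass, which is ≥ 10 % by mass, so it is Class 5.1 (Oxidizer).
Total Class 5.1: (two 43 g packs = 86 g) + (three 32 g packs = 96 g) = 182 g.
That is within the Class 5.1 road limit of 200 g.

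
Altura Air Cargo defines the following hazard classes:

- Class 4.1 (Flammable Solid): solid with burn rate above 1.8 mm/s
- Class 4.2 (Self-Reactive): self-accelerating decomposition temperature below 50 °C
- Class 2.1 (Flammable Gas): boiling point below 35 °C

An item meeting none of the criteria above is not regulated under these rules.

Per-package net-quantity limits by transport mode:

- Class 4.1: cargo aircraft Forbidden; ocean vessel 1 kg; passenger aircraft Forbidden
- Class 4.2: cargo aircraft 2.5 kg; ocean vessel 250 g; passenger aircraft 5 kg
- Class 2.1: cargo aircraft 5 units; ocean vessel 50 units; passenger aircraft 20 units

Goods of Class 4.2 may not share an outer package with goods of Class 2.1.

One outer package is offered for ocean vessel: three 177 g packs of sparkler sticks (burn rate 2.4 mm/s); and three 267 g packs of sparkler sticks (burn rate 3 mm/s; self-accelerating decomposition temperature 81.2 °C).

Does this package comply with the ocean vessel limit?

No

Burn rate 2.4 mm/s meets the Class 4.1 criterion (Flammable Solid), so the sparkler sticks are Class 4.1.
The sparkler sticks have burn rate 3 mm/s, which is > 1.8 mm/s, so they are Class 4.1 (Flammable Solid).
Total Class 4.1: (three 177 g packs = 531 g) + (three 267 g packs = 801 g) = 1.332 kg.
That exceeds the Class 4.1 ocean vessel limit of 1 kg.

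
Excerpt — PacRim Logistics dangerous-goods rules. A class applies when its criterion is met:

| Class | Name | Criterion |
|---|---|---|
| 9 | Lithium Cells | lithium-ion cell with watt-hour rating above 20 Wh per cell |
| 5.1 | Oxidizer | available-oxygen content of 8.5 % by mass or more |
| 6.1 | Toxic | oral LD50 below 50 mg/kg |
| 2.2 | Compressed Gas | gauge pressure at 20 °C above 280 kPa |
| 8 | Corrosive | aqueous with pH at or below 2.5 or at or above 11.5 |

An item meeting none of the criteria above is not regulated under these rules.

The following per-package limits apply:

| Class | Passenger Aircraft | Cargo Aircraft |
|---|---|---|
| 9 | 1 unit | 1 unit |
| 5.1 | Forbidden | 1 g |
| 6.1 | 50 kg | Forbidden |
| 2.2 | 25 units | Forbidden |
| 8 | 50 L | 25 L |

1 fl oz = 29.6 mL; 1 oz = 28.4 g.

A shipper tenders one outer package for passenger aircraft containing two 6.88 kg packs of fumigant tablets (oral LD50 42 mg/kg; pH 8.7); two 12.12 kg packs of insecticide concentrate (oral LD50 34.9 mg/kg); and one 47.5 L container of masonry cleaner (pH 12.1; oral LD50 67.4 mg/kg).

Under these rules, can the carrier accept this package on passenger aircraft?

Yes

With oral LD50 42 mg/kg (< 50 mg/kg), the fumigant tablets fall in Class 6.1.
Insecticide concentrate: oral LD50 34.9 mg/kg < 50 mg/kg → Class 6.1 (Toxic).
pH 12.1 meets the Class 8 criterion (Corrosive), so the masonry cleaner is Class 8.
Total Class 6.1: (two 6.88 kg packs = 13.76 kg) + (two 12.12 kg packs = 24.24 kg) = 38 kg.
That is within the Class 6.1 passenger aircraft limit of 50 kg.
Class 8 quantity: 47.5 L.
That is within the Class 8 passenger aircraft limit of 50 L.
Every hazard class is within its passenger aircraft limit and no segregation rule is violated.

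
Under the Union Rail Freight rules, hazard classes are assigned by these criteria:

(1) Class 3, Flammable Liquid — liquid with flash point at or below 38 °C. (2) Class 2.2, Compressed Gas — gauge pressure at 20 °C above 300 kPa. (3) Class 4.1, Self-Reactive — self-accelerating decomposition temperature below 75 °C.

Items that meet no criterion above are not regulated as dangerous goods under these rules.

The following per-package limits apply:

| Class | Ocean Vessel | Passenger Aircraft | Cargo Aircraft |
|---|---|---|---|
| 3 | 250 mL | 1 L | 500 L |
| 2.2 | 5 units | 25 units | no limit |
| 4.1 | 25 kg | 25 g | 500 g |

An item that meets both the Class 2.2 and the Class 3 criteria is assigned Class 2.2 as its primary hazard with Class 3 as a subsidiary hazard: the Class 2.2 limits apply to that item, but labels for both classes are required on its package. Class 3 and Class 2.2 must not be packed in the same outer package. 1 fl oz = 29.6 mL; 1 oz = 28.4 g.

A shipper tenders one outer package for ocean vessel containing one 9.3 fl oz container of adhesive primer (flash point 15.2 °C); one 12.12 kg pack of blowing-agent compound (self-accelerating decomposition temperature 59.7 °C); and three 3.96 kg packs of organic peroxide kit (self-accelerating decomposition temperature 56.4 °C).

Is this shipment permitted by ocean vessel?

With flash point 15.2 °C (≤ 38 °C), the adhesive primer falls in Class 3.
With self-accelerating decomposition temperature 59.7 °C (< 75 °C), the blowing-agent compound falls in Class 4.1.
The organic peroxide kit has self-accelerating decomposition temperature 56.4 °C, which is < 75 °C, so it is Class 4.1 (Self-Reactive).
Class 4.1 net quantity: 12.12 kg + (three 3.96 kg packs = 11.88 kg) = 24 kg.
24 kg is within the ocean vessel limit of 25 kg for Class 4.1.
Class 3 quantity: one 9.3 fl oz container = 275.28 mL.
275.28 mL exceeds the ocean vessel limit of 250 mL for Class 3.
The segregation rule (Class 3 with Class 2.2) does not apply to Class 4.1 with Class 3.

No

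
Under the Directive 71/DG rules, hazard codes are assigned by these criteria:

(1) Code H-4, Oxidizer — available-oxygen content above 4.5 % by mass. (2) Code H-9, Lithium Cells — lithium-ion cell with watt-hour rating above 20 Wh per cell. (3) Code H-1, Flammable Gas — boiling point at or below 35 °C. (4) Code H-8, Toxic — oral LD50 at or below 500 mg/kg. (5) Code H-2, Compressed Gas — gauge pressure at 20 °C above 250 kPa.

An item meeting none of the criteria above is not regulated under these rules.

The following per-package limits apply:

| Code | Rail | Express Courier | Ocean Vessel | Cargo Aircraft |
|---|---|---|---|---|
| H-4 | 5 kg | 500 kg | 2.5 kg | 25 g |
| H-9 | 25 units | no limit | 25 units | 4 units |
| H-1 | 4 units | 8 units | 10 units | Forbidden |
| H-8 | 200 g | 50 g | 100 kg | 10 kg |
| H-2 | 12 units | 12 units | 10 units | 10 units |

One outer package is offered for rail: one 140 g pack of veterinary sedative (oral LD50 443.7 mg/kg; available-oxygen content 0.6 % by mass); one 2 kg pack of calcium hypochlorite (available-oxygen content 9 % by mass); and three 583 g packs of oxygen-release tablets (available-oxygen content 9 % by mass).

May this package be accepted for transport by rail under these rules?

Yes

With oral LD50 443.7 mg/kg (≤ 500 mg/kg), the veterinary sedative falls in Code H-8.
Available-oxygen content 9 % by mass meets the Code H-4 criterion (Oxidizer), so the calcium hypochlorite is Code H-4.
The oxygen-release tablets have available-oxygen content 9 % by mass, which is > 4.5 % by mass, so they are Code H-4 (Oxidizer).
Code H-4 net quantity: 2 kg + (three 583 g packs = 1.749 kg) = 3.749 kg.
That is within the Code H-4 rail limit of 5 kg.
Code H-8 quantity: 140 g.
140 g is within the rail limit of 200 g for Code H-8.
Every hazard code is within its rail limit and no segregation rule is violated.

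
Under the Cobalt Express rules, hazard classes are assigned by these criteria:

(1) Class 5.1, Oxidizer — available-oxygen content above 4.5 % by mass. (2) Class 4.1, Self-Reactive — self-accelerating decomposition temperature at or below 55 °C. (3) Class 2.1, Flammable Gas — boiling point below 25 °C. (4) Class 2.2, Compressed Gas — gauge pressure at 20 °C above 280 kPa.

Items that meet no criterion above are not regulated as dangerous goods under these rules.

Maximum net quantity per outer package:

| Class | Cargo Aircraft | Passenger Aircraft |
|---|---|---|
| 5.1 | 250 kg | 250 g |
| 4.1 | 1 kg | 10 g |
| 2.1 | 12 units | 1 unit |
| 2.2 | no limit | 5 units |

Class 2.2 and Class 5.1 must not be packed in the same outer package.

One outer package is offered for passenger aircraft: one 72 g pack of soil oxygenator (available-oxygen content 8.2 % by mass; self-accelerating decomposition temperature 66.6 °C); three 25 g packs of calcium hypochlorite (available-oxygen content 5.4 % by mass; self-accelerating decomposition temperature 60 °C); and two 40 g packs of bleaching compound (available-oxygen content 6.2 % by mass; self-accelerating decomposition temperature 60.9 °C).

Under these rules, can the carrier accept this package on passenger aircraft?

The soil oxygenator has available-oxygen content 8.2 % by mass, which is > 4.5 % by mass, so it is Class 5.1 (Oxidizer).
The calcium hypochlorite has available-oxygen content 5.4 % by mass, which is > 4.5 % by mass, so it is Class 5.1 (Oxidizer).
The bleaching compound has available-oxygen content 6.2 % by mass, which is > 4.5 % by mass, so it is Class 5.1 (Oxidizer).
Total Class 5.1: 72 g + (three 25 g packs = 75 g) + (two 40 g packs = 80 g) = 227 g.
227 g ≤ 250 g (passenger aircraft limit, Class 5.1) — within limit.

Yes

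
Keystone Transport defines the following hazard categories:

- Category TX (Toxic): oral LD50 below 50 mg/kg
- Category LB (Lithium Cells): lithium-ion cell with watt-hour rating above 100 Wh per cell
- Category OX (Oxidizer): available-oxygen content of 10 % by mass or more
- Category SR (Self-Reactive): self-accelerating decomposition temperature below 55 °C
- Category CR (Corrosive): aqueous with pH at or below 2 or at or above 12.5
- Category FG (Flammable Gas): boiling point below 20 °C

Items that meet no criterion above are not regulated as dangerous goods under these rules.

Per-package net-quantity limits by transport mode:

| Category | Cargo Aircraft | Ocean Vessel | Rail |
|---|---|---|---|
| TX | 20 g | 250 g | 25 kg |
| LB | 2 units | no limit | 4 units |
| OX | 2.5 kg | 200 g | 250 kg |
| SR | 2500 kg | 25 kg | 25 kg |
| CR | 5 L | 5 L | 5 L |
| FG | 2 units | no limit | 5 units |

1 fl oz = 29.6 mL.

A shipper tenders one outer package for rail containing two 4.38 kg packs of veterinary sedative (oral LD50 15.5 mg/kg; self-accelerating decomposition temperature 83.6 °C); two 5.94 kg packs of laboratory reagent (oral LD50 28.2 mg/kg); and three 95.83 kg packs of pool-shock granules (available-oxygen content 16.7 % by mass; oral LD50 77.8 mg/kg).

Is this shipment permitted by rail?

No

With oral LD50 15.5 mg/kg (< 50 mg/kg), the veterinary sedative falls in Category TX.
The laboratory reagent has oral LD50 28.2 mg/kg, which is < 50 mg/kg, so it is Category TX (Toxic).
Pool-shock granules: available-oxygen content 16.7 % by mass ≥ 10 % by mass → Category OX (Oxidizer).
Category TX net quantity: (two 4.38 kg packs = 8.76 kg) + (two 5.94 kg packs = 11.88 kg) = 20.64 kg.
That is within the Category TX rail limit of 25 kg.
Category OX quantity: three 95.83 kg packs = 287.49 kg.
287.49 kg exceeds the rail limit of 250 kg for Category OX.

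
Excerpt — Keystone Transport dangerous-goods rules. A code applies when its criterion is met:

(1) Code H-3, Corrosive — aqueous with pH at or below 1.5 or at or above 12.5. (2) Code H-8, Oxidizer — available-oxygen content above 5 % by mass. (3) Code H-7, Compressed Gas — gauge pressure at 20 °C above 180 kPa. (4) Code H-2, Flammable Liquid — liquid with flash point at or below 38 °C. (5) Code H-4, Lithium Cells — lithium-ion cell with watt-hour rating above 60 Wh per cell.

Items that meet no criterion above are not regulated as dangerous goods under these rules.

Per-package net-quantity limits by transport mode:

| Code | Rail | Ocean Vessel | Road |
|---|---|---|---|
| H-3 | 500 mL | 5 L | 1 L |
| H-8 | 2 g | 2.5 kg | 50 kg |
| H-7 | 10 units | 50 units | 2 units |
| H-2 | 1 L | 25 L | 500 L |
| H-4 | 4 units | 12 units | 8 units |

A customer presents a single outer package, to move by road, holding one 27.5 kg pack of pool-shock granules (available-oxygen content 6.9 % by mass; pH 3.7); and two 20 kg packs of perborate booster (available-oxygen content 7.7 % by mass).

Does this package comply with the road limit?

No

Pool-shock granules: available-oxygen content 6.9 % by mass > 5 % by mass → Code H-8 (Oxidizer).
Perborate booster: available-oxygen content 7.7 % by mass > 5 % by mass → Code H-8 (Oxidizer).
Code H-8 net quantity: 27.5 kg + (two 20 kg packs = 40 kg) = 67.5 kg.
67.5 kg > 50 kg (road limit, Code H-8) — over the limit.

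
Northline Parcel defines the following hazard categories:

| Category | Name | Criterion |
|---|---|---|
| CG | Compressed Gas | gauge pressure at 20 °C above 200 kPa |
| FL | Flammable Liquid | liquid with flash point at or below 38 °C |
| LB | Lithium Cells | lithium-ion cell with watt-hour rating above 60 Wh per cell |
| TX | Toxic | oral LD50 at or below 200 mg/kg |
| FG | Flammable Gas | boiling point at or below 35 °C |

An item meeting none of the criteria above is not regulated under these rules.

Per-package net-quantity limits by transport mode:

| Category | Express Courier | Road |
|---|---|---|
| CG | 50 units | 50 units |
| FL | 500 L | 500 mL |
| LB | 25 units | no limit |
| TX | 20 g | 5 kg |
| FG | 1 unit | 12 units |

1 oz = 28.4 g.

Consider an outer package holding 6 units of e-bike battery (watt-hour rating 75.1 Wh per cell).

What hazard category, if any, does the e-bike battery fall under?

E-bike battery: watt-hour rating 75.1 Wh per cell > 60 Wh per cell → Category LB (Lithium Cells).

Category LB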